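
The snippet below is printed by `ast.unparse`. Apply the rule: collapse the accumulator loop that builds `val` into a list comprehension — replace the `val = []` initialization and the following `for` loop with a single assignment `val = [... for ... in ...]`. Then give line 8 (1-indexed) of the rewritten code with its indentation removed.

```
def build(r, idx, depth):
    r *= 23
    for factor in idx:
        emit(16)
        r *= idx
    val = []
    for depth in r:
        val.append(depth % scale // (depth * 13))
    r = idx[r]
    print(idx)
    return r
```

Transformed code:
def build(r, idx, depth):
    r *= 23
    for factor in idx:
        emit(16)
        r *= idx
    val = [depth % scale // (depth * 13) for depth in r]
    r = idx[r]
    print(idx)
    return r

print(idx)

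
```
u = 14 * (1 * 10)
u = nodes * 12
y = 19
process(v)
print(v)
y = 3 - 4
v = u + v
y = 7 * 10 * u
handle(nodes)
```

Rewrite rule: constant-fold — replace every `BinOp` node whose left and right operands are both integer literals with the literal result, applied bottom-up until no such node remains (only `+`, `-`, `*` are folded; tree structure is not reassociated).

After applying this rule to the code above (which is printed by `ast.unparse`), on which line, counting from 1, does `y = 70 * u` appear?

Transformed code:
u = 140
u = nodes * 12
y = 19
process(v)
print(v)
y = -1
v = u + v
y = 70 * u
handle(nodes)

8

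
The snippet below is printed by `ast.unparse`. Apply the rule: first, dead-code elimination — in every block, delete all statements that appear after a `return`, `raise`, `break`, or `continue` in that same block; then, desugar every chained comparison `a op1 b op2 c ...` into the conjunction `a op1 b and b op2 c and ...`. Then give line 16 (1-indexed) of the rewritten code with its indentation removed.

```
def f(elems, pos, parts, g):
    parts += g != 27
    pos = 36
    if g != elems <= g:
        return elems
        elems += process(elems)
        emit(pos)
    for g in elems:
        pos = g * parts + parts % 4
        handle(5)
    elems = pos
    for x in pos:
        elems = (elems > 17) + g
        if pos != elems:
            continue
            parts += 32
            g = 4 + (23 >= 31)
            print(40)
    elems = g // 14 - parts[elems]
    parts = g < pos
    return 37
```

return 37

Transformed code:
def f(elems, pos, parts, g):
    parts += g != 27
    pos = 36
    if g != elems and elems <= g:
        return elems
    for g in elems:
        pos = g * parts + parts % 4
        handle(5)
    elems = pos
    for x in pos:
        elems = (elems > 17) + g
        if pos != elems:
            continue
    elems = g // 14 - parts[elems]
    parts = g < pos
    return 37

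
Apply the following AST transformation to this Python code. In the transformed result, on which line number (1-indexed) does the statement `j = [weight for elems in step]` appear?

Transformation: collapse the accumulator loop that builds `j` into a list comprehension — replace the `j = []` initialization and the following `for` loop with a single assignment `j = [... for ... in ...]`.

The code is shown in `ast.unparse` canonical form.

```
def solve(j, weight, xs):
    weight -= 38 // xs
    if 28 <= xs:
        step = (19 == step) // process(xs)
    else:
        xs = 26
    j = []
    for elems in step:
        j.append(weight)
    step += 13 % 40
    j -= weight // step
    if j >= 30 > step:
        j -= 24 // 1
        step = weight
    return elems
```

Transformed code:
def solve(j, weight, xs):
    weight -= 38 // xs
    if 28 <= xs:
        step = (19 == step) // process(xs)
    else:
        xs = 26
    j = [weight for elems in step]
    step += 13 % 40
    j -= weight // step
    if j >= 30 > step:
        j -= 24 // 1
        step = weight
    return elems

7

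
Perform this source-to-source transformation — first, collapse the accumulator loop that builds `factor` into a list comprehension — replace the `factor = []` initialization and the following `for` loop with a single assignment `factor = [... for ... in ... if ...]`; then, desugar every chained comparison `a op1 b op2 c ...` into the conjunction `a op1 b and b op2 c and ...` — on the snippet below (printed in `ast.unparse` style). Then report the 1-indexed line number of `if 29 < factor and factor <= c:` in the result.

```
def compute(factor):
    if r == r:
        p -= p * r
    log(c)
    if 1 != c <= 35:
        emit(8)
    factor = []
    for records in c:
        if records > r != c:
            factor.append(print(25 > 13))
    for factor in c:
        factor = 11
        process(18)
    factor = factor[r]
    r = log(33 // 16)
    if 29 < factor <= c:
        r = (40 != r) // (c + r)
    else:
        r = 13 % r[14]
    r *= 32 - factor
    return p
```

Transformed code:
def compute(factor):
    if r == r:
        p -= p * r
    log(c)
    if 1 != c and c <= 35:
        emit(8)
    factor = [print(25 > 13) for records in c if records > r and r != c]
    for factor in c:
        factor = 11
        process(18)
    factor = factor[r]
    r = log(33 // 16)
    if 29 < factor and factor <= c:
        r = (40 != r) // (c + r)
    else:
        r = 13 % r[14]
    r *= 32 - factor
    return p

13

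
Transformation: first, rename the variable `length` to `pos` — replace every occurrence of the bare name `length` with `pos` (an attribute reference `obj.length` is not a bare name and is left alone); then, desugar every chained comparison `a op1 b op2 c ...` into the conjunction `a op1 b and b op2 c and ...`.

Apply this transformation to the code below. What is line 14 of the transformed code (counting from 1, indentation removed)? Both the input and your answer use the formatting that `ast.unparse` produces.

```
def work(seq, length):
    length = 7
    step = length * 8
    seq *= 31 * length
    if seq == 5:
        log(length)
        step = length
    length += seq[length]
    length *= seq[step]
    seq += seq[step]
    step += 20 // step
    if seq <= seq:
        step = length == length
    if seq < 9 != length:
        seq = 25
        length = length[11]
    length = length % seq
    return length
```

Transformed code:
def work(seq, pos):
    pos = 7
    step = pos * 8
    seq *= 31 * pos
    if seq == 5:
        log(pos)
        step = pos
    pos += seq[pos]
    pos *= seq[step]
    seq += seq[step]
    step += 20 // step
    if seq <= seq:
        step = pos == pos
    if seq < 9 and 9 != pos:
        seq = 25
        pos = pos[11]
    pos = pos % seq
    return pos

if seq < 9 and 9 != pos:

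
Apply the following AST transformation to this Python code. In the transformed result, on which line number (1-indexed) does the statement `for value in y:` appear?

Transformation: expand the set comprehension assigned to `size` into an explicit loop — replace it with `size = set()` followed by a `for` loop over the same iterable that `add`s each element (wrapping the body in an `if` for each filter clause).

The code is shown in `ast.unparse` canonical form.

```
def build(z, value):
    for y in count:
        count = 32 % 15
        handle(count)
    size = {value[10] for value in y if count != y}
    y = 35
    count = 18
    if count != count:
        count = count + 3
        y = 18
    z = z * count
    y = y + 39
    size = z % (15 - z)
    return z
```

6

Transformed code:
def build(z, value):
    for y in count:
        count = 32 % 15
        handle(count)
    size = set()
    for value in y:
        if count != y:
            size.add(value[10])
    y = 35
    count = 18
    if count != count:
        count = count + 3
        y = 18
    z = z * count
    y = y + 39
    size = z % (15 - z)
    return z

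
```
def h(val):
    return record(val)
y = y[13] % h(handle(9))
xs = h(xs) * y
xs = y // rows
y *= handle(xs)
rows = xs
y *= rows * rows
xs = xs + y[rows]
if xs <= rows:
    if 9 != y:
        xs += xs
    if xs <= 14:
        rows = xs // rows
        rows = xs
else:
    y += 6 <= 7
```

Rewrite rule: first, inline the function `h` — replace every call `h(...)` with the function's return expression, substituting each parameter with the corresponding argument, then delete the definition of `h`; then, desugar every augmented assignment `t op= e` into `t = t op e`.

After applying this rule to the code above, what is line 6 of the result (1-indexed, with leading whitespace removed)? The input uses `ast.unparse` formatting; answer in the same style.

y = y * (rows * rows)

Transformed code:
y = y[13] % record(handle(9))
xs = record(xs) * y
xs = y // rows
y = y * handle(xs)
rows = xs
y = y * (rows * rows)
xs = xs + y[rows]
if xs <= rows:
    if 9 != y:
        xs = xs + xs
    if xs <= 14:
        rows = xs // rows
        rows = xs
else:
    y = y + (6 <= 7)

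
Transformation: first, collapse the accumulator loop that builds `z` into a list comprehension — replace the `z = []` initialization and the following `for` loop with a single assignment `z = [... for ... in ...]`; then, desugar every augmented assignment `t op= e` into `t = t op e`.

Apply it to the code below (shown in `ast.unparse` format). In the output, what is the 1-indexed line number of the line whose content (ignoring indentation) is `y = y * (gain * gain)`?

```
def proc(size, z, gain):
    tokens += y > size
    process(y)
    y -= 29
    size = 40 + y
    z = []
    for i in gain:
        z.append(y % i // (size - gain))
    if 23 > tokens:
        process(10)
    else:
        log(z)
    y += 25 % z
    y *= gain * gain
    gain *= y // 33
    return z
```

12

Transformed code:
def proc(size, z, gain):
    tokens = tokens + (y > size)
    process(y)
    y = y - 29
    size = 40 + y
    z = [y % i // (size - gain) for i in gain]
    if 23 > tokens:
        process(10)
    else:
        log(z)
    y = y + 25 % z
    y = y * (gain * gain)
    gain = gain * (y // 33)
    return z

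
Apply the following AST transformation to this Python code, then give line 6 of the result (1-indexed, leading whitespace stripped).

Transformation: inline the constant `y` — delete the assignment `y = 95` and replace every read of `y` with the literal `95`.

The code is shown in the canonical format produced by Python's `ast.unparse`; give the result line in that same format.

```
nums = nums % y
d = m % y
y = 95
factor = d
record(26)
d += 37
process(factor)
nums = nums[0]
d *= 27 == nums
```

process(factor)

Transformed code:
nums = nums % 95
d = m % 95
factor = d
record(26)
d += 37
process(factor)
nums = nums[0]
d *= 27 == nums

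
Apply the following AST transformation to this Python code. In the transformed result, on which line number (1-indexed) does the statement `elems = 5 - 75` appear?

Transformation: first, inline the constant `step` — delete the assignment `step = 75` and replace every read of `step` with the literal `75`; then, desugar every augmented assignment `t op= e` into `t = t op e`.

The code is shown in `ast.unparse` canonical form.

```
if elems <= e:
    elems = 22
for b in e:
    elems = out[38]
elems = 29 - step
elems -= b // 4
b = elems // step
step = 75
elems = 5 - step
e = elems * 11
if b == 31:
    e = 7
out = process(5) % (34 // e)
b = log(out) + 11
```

Transformed code:
if elems <= e:
    elems = 22
for b in e:
    elems = out[38]
elems = 29 - 75
elems = elems - b // 4
b = elems // 75
elems = 5 - 75
e = elems * 11
if b == 31:
    e = 7
out = process(5) % (34 // e)
b = log(out) + 11

8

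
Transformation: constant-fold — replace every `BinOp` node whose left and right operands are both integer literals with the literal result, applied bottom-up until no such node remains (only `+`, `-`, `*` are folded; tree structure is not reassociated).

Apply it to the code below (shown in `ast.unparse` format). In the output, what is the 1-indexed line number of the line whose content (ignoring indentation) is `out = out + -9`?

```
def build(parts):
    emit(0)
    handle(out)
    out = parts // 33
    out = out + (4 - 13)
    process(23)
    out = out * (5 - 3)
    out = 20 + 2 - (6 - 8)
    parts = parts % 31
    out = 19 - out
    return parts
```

5

Transformed code:
def build(parts):
    emit(0)
    handle(out)
    out = parts // 33
    out = out + -9
    process(23)
    out = out * 2
    out = 24
    parts = parts % 31
    out = 19 - out
    return parts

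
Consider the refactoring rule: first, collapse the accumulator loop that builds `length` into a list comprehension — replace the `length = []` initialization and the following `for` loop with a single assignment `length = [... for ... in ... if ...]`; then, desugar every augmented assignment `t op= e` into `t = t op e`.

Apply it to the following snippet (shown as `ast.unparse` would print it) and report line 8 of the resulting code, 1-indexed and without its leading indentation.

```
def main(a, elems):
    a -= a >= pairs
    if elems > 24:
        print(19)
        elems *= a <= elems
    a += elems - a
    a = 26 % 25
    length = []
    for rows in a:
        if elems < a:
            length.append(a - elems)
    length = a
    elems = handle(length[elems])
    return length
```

Transformed code:
def main(a, elems):
    a = a - (a >= pairs)
    if elems > 24:
        print(19)
        elems = elems * (a <= elems)
    a = a + (elems - a)
    a = 26 % 25
    length = [a - elems for rows in a if elems < a]
    length = a
    elems = handle(length[elems])
    return length

length = [a - elems for rows in a if elems < a]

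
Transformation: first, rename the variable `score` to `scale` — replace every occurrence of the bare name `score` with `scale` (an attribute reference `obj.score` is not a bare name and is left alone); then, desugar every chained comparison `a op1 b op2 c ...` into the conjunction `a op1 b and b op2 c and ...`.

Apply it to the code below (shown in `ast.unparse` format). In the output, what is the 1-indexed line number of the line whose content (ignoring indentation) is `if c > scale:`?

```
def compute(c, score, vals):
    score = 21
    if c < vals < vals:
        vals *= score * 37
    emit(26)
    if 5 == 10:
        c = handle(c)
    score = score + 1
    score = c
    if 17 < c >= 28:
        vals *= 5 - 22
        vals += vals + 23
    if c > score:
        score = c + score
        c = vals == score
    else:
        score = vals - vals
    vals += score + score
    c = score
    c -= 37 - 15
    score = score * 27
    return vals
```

Transformed code:
def compute(c, scale, vals):
    scale = 21
    if c < vals and vals < vals:
        vals *= scale * 37
    emit(26)
    if 5 == 10:
        c = handle(c)
    scale = scale + 1
    scale = c
    if 17 < c and c >= 28:
        vals *= 5 - 22
        vals += vals + 23
    if c > scale:
        scale = c + scale
        c = vals == scale
    else:
        scale = vals - vals
    vals += scale + scale
    c = scale
    c -= 37 - 15
    scale = scale * 27
    return vals

13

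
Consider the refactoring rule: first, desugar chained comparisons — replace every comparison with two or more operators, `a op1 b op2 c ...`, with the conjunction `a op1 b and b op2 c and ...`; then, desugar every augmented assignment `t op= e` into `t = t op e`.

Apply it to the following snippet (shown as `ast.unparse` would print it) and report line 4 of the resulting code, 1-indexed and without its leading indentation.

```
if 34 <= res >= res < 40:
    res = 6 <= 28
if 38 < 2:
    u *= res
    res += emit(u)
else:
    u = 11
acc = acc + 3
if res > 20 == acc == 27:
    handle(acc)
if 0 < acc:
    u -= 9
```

Transformed code:
if 34 <= res and res >= res and (res < 40):
    res = 6 <= 28
if 38 < 2:
    u = u * res
    res = res + emit(u)
else:
    u = 11
acc = acc + 3
if res > 20 and 20 == acc and (acc == 27):
    handle(acc)
if 0 < acc:
    u = u - 9

u = u * res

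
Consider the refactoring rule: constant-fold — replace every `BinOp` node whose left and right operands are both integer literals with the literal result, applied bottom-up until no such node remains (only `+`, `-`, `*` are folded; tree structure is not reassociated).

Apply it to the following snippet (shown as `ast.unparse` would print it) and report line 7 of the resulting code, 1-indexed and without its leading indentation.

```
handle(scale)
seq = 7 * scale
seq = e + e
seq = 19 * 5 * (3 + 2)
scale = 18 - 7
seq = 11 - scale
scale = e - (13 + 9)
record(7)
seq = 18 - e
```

scale = e - 22

Transformed code:
handle(scale)
seq = 7 * scale
seq = e + e
seq = 475
scale = 11
seq = 11 - scale
scale = e - 22
record(7)
seq = 18 - e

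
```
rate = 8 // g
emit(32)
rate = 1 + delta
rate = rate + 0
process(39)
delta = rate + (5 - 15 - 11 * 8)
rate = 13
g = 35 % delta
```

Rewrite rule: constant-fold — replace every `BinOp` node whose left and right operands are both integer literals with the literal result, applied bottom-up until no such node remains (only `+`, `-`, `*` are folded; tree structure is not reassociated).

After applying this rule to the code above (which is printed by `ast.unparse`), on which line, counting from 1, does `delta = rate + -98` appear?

Transformed code:
rate = 8 // g
emit(32)
rate = 1 + delta
rate = rate + 0
process(39)
delta = rate + -98
rate = 13
g = 35 % delta

6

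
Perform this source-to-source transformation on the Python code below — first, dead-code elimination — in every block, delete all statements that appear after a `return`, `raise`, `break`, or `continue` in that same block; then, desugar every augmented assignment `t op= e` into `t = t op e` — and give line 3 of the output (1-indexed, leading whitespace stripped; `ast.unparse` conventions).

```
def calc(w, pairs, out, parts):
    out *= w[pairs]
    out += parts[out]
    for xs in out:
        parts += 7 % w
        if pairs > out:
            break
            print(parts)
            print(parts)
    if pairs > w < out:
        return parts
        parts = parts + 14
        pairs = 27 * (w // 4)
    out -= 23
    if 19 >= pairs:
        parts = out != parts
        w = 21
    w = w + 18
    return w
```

Transformed code:
def calc(w, pairs, out, parts):
    out = out * w[pairs]
    out = out + parts[out]
    for xs in out:
        parts = parts + 7 % w
        if pairs > out:
            break
    if pairs > w < out:
        return parts
    out = out - 23
    if 19 >= pairs:
        parts = out != parts
        w = 21
    w = w + 18
    return w

out = out + parts[out]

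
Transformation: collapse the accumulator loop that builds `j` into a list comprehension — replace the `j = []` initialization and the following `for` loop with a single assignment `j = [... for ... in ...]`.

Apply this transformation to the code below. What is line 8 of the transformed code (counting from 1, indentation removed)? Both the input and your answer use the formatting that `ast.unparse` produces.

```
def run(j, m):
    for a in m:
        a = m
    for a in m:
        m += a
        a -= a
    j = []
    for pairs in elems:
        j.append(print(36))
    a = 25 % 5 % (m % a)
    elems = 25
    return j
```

a = 25 % 5 % (m % a)

Transformed code:
def run(j, m):
    for a in m:
        a = m
    for a in m:
        m += a
        a -= a
    j = [print(36) for pairs in elems]
    a = 25 % 5 % (m % a)
    elems = 25
    return j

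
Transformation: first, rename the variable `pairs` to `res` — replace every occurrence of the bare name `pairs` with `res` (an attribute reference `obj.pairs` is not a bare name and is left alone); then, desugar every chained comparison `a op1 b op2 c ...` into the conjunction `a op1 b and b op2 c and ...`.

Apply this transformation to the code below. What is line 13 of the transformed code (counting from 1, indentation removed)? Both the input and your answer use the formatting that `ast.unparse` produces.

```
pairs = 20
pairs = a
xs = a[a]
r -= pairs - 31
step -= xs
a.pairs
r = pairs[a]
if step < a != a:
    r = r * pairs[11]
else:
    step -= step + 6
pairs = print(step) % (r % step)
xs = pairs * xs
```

xs = res * xs

Transformed code:
res = 20
res = a
xs = a[a]
r -= res - 31
step -= xs
a.pairs
r = res[a]
if step < a and a != a:
    r = r * res[11]
else:
    step -= step + 6
res = print(step) % (r % step)
xs = res * xs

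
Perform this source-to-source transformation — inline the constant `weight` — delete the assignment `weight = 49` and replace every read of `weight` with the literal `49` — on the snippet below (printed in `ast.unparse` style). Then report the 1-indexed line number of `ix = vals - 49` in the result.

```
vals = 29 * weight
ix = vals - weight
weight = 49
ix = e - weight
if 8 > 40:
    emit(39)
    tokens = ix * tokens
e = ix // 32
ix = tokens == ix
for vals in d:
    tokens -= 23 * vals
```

Transformed code:
vals = 29 * 49
ix = vals - 49
ix = e - 49
if 8 > 40:
    emit(39)
    tokens = ix * tokens
e = ix // 32
ix = tokens == ix
for vals in d:
    tokens -= 23 * vals

2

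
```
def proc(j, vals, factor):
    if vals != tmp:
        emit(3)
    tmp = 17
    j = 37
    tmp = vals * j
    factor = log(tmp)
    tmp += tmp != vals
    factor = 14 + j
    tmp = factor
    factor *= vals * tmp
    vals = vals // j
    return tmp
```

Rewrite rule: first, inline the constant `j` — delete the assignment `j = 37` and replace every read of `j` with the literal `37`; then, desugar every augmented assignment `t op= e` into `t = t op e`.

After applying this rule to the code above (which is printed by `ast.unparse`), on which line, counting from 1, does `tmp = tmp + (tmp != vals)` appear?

7

Transformed code:
def proc(j, vals, factor):
    if vals != tmp:
        emit(3)
    tmp = 17
    tmp = vals * 37
    factor = log(tmp)
    tmp = tmp + (tmp != vals)
    factor = 14 + 37
    tmp = factor
    factor = factor * (vals * tmp)
    vals = vals // 37
    return tmp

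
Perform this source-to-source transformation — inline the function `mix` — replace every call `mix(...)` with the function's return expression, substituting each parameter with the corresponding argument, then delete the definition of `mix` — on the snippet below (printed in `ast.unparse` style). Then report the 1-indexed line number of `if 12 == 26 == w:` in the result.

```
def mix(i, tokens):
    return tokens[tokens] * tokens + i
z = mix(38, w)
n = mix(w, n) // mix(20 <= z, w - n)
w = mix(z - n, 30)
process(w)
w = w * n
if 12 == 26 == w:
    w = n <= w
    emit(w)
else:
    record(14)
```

6

Transformed code:
z = w[w] * w + 38
n = (n[n] * n + w) // ((w - n)[w - n] * (w - n) + (20 <= z))
w = 30[30] * 30 + (z - n)
process(w)
w = w * n
if 12 == 26 == w:
    w = n <= w
    emit(w)
else:
    record(14)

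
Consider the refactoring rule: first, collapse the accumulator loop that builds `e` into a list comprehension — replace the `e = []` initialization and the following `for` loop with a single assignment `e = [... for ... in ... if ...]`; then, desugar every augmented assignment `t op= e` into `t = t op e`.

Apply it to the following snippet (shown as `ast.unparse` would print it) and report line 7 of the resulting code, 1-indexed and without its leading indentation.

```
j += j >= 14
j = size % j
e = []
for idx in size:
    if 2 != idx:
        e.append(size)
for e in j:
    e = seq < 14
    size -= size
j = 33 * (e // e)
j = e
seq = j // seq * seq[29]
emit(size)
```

Transformed code:
j = j + (j >= 14)
j = size % j
e = [size for idx in size if 2 != idx]
for e in j:
    e = seq < 14
    size = size - size
j = 33 * (e // e)
j = e
seq = j // seq * seq[29]
emit(size)

j = 33 * (e // e)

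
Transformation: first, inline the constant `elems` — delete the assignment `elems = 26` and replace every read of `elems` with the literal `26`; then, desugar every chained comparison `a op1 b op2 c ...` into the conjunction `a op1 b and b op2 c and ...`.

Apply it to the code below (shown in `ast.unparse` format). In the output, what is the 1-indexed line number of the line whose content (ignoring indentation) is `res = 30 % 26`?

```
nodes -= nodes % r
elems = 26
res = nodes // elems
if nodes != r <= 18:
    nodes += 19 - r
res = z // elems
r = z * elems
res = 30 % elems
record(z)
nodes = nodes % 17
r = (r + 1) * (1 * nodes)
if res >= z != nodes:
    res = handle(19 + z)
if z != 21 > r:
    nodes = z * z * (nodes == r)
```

Transformed code:
nodes -= nodes % r
res = nodes // 26
if nodes != r and r <= 18:
    nodes += 19 - r
res = z // 26
r = z * 26
res = 30 % 26
record(z)
nodes = nodes % 17
r = (r + 1) * (1 * nodes)
if res >= z and z != nodes:
    res = handle(19 + z)
if z != 21 and 21 > r:
    nodes = z * z * (nodes == r)

7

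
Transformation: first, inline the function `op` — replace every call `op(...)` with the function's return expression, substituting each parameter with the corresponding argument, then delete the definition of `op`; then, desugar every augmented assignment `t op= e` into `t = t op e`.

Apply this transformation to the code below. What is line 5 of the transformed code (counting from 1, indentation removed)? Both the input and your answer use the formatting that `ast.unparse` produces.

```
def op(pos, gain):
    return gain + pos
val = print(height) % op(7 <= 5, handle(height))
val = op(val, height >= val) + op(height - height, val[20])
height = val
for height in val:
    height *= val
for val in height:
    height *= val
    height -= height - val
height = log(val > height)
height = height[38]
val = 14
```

height = height * val

Transformed code:
val = print(height) % (handle(height) + (7 <= 5))
val = (height >= val) + val + (val[20] + (height - height))
height = val
for height in val:
    height = height * val
for val in height:
    height = height * val
    height = height - (height - val)
height = log(val > height)
height = height[38]
val = 14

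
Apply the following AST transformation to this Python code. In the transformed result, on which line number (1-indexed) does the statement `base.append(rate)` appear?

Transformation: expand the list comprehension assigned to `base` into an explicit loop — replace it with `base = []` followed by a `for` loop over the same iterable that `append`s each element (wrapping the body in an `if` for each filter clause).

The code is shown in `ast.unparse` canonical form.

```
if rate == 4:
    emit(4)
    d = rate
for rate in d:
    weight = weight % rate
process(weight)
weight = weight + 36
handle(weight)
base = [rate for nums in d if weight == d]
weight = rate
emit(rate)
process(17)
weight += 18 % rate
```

Transformed code:
if rate == 4:
    emit(4)
    d = rate
for rate in d:
    weight = weight % rate
process(weight)
weight = weight + 36
handle(weight)
base = []
for nums in d:
    if weight == d:
        base.append(rate)
weight = rate
emit(rate)
process(17)
weight += 18 % rate

12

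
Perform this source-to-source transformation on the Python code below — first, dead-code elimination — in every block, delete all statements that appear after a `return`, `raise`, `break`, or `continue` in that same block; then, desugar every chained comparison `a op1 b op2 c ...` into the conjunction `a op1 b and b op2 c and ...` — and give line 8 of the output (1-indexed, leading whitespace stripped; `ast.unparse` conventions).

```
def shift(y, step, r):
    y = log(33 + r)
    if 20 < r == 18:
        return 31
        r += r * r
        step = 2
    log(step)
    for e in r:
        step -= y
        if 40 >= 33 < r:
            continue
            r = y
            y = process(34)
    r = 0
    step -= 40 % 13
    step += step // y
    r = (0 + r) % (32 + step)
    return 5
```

Transformed code:
def shift(y, step, r):
    y = log(33 + r)
    if 20 < r and r == 18:
        return 31
    log(step)
    for e in r:
        step -= y
        if 40 >= 33 and 33 < r:
            continue
    r = 0
    step -= 40 % 13
    step += step // y
    r = (0 + r) % (32 + step)
    return 5

if 40 >= 33 and 33 < r:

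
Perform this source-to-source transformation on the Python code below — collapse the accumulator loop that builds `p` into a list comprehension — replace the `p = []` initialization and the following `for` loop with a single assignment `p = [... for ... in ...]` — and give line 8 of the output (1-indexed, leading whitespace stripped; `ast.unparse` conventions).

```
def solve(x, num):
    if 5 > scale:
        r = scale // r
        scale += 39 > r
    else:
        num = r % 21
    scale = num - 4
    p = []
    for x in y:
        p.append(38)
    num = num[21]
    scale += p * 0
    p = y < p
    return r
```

Transformed code:
def solve(x, num):
    if 5 > scale:
        r = scale // r
        scale += 39 > r
    else:
        num = r % 21
    scale = num - 4
    p = [38 for x in y]
    num = num[21]
    scale += p * 0
    p = y < p
    return r

p = [38 for x in y]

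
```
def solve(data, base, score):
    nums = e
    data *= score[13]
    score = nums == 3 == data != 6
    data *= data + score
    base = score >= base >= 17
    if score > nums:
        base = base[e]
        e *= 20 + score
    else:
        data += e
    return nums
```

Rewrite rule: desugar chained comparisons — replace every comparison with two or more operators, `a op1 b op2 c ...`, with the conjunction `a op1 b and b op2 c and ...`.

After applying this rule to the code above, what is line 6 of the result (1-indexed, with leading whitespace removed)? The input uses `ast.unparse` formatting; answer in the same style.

base = score >= base and base >= 17

Transformed code:
def solve(data, base, score):
    nums = e
    data *= score[13]
    score = nums == 3 and 3 == data and (data != 6)
    data *= data + score
    base = score >= base and base >= 17
    if score > nums:
        base = base[e]
        e *= 20 + score
    else:
        data += e
    return nums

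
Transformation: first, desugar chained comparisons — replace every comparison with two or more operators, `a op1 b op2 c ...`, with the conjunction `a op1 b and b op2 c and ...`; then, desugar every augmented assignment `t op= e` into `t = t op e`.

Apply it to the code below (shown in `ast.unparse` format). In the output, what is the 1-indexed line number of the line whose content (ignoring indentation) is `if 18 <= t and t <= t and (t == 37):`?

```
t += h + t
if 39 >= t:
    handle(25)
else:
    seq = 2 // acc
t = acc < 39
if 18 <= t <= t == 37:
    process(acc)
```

7

Transformed code:
t = t + (h + t)
if 39 >= t:
    handle(25)
else:
    seq = 2 // acc
t = acc < 39
if 18 <= t and t <= t and (t == 37):
    process(acc)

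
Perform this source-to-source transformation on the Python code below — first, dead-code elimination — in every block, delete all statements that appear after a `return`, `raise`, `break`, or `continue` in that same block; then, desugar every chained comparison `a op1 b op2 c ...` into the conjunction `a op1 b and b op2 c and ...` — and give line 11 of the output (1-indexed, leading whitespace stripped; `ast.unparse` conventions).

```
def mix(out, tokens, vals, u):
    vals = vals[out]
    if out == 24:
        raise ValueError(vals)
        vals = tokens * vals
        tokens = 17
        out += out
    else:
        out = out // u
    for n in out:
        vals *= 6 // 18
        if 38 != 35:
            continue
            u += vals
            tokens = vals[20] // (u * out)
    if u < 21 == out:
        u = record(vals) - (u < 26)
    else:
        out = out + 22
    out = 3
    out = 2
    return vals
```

Transformed code:
def mix(out, tokens, vals, u):
    vals = vals[out]
    if out == 24:
        raise ValueError(vals)
    else:
        out = out // u
    for n in out:
        vals *= 6 // 18
        if 38 != 35:
            continue
    if u < 21 and 21 == out:
        u = record(vals) - (u < 26)
    else:
        out = out + 22
    out = 3
    out = 2
    return vals

if u < 21 and 21 == out:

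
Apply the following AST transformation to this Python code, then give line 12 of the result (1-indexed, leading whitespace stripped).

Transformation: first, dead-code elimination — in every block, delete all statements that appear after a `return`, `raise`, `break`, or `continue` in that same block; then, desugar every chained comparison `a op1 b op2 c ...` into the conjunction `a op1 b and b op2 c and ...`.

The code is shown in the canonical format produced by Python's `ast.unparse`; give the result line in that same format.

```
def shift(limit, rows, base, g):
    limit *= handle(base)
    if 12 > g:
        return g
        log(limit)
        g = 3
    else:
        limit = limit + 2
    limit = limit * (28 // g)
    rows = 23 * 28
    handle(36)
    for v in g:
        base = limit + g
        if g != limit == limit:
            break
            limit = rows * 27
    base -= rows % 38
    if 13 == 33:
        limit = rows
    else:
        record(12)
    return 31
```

if g != limit and limit == limit:

Transformed code:
def shift(limit, rows, base, g):
    limit *= handle(base)
    if 12 > g:
        return g
    else:
        limit = limit + 2
    limit = limit * (28 // g)
    rows = 23 * 28
    handle(36)
    for v in g:
        base = limit + g
        if g != limit and limit == limit:
            break
    base -= rows % 38
    if 13 == 33:
        limit = rows
    else:
        record(12)
    return 31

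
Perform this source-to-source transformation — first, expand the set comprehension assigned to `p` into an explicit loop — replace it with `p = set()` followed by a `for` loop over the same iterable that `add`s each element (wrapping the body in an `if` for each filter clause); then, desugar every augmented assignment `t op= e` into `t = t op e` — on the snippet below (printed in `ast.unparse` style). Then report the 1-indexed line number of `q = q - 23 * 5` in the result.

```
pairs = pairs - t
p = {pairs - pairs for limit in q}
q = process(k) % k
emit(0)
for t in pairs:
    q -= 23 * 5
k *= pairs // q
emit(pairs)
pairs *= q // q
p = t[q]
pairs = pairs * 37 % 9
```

Transformed code:
pairs = pairs - t
p = set()
for limit in q:
    p.add(pairs - pairs)
q = process(k) % k
emit(0)
for t in pairs:
    q = q - 23 * 5
k = k * (pairs // q)
emit(pairs)
pairs = pairs * (q // q)
p = t[q]
pairs = pairs * 37 % 9

8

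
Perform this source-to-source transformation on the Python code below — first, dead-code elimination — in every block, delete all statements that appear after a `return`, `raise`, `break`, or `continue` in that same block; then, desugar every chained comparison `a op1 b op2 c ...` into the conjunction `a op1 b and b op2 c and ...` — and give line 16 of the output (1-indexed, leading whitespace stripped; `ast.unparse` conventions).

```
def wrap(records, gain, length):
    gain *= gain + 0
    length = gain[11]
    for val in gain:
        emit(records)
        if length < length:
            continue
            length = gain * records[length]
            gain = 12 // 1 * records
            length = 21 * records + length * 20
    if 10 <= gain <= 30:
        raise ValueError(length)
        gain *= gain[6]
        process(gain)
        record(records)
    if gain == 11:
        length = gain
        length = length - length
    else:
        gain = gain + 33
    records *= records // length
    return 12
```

return 12

Transformed code:
def wrap(records, gain, length):
    gain *= gain + 0
    length = gain[11]
    for val in gain:
        emit(records)
        if length < length:
            continue
    if 10 <= gain and gain <= 30:
        raise ValueError(length)
    if gain == 11:
        length = gain
        length = length - length
    else:
        gain = gain + 33
    records *= records // length
    return 12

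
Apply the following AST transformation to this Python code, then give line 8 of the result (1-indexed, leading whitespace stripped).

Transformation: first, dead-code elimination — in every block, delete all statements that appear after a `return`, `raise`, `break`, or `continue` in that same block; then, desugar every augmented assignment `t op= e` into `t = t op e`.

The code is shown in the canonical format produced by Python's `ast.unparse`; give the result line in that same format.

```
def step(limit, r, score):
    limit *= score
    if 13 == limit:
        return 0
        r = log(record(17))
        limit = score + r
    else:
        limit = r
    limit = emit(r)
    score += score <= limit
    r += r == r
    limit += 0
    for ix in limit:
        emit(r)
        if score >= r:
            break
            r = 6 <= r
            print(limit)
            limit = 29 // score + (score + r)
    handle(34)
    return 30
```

score = score + (score <= limit)

Transformed code:
def step(limit, r, score):
    limit = limit * score
    if 13 == limit:
        return 0
    else:
        limit = r
    limit = emit(r)
    score = score + (score <= limit)
    r = r + (r == r)
    limit = limit + 0
    for ix in limit:
        emit(r)
        if score >= r:
            break
    handle(34)
    return 30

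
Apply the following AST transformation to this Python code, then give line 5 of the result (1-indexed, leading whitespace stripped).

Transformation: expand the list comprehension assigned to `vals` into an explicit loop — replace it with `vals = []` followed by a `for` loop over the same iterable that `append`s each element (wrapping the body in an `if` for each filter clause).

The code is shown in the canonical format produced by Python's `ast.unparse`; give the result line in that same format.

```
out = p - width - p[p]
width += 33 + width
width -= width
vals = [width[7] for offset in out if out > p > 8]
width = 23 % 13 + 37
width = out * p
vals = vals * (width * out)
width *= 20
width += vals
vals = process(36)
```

for offset in out:

Transformed code:
out = p - width - p[p]
width += 33 + width
width -= width
vals = []
for offset in out:
    if out > p > 8:
        vals.append(width[7])
width = 23 % 13 + 37
width = out * p
vals = vals * (width * out)
width *= 20
width += vals
vals = process(36)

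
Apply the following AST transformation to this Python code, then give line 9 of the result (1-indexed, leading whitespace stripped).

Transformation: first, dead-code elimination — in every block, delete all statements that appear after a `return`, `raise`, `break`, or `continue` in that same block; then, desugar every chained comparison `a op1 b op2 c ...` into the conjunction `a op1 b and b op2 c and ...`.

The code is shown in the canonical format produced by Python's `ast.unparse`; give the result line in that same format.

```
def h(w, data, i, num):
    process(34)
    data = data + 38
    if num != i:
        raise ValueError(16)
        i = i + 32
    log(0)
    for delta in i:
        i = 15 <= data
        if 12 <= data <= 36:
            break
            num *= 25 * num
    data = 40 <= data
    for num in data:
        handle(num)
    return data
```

Transformed code:
def h(w, data, i, num):
    process(34)
    data = data + 38
    if num != i:
        raise ValueError(16)
    log(0)
    for delta in i:
        i = 15 <= data
        if 12 <= data and data <= 36:
            break
    data = 40 <= data
    for num in data:
        handle(num)
    return data

if 12 <= data and data <= 36:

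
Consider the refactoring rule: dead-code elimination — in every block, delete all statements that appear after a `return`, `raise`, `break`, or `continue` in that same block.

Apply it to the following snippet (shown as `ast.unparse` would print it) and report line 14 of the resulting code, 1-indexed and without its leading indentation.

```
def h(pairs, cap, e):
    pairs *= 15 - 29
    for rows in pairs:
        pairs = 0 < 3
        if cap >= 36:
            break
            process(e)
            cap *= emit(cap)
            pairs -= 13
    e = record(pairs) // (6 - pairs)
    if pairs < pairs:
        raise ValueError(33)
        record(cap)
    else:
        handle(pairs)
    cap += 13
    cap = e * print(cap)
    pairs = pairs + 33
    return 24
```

Transformed code:
def h(pairs, cap, e):
    pairs *= 15 - 29
    for rows in pairs:
        pairs = 0 < 3
        if cap >= 36:
            break
    e = record(pairs) // (6 - pairs)
    if pairs < pairs:
        raise ValueError(33)
    else:
        handle(pairs)
    cap += 13
    cap = e * print(cap)
    pairs = pairs + 33
    return 24

pairs = pairs + 33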